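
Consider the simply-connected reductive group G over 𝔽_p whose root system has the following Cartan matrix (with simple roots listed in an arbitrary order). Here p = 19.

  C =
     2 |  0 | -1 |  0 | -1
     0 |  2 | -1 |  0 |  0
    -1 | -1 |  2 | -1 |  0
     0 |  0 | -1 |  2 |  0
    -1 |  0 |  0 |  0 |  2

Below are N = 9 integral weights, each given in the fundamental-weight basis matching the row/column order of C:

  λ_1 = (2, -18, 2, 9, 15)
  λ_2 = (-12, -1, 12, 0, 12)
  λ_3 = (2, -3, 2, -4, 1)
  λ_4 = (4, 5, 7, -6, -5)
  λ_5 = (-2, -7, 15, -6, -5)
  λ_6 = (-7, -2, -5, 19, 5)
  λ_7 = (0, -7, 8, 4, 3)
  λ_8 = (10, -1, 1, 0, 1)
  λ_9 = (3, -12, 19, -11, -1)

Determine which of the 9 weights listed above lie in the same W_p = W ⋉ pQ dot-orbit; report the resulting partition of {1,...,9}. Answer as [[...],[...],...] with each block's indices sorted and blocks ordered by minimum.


Type D_5, rank 5, |W|=1920; reorder rows/cols to standard.

Folding the 9 weights λ_j+ρ into Ā_19 (reps in the given 5-coord order):

  λ_1+ρ ↦ (1, 0, 2, 1, 2);  λ_2+ρ ↦ (1, 0, 2, 1, 2);  λ_3+ρ ↦ (1, 0, 2, 1, 2);  λ_4+ρ ↦ (3, 6, 0, 5, 1);  λ_5+ρ ↦ (3, 6, 0, 5, 1);  λ_6+ρ ↦ (3, 6, 0, 5, 1);  λ_7+ρ ↦ (3, 6, 0, 5, 1);  λ_8+ρ ↦ (1, 0, 2, 1, 2);  λ_9+ρ ↦ (3, 6, 0, 5, 1)

The 9 indices split into 2 linkage classes (same alcove rep ⇔ same W_19-dot-orbit):

[[1, 2, 3, 8], [4, 5, 6, 7, 9]]


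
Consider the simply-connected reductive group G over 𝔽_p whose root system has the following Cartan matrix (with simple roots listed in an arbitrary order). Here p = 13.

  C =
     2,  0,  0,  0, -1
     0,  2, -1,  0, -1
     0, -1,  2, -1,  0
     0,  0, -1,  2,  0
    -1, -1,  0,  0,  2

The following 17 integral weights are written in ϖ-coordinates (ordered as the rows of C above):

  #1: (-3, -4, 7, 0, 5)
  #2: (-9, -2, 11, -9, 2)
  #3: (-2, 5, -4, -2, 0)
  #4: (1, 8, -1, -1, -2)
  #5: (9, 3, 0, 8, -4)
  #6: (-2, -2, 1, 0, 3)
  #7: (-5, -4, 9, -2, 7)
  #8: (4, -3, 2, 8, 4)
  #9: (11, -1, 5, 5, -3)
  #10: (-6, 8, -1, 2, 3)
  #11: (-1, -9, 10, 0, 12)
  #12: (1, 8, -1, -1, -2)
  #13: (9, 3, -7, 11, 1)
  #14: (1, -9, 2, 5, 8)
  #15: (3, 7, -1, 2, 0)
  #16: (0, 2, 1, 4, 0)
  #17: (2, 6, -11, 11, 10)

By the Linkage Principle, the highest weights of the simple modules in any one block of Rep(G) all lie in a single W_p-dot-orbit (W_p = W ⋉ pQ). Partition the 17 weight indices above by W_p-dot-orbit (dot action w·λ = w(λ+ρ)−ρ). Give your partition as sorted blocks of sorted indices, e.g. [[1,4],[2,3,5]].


Type A_5, rank 5, |W|=720; reorder rows/cols to standard.

Alcove-folded reps (p=13, 17 weights, presented ϖ-order):

  λ_1+ρ ↦ (2, 3, 5, 1, 1);  λ_2+ρ ↦ (1, 3, 2, 5, 1);  λ_3+ρ ↦ (1, 2, 1, 3, 0);  λ_4+ρ ↦ (1, 8, 0, 0, 1);  λ_5+ρ ↦ (1, 1, 1, 1, 2);  λ_6+ρ ↦ (1, 1, 1, 1, 2);  λ_7+ρ ↦ (2, 3, 5, 1, 1);  λ_8+ρ ↦ (2, 2, 1, 2, 1);  λ_9+ρ ↦ (1, 2, 1, 3, 0);  λ_10+ρ ↦ (1, 8, 0, 0, 1);  λ_11+ρ ↦ (1, 8, 0, 0, 1);  λ_12+ρ ↦ (1, 8, 0, 0, 1);  λ_13+ρ ↦ (1, 2, 1, 3, 0);  λ_14+ρ ↦ (2, 3, 5, 1, 1);  λ_15+ρ ↦ (1, 8, 0, 0, 1);  λ_16+ρ ↦ (1, 3, 2, 5, 1);  λ_17+ρ ↦ (2, 2, 1, 2, 1)

6 distinct reps among the 17 weights ⇒ 6 W_13-linkage classes:

[[1, 7, 14], [2, 16], [3, 9, 13], [4, 10, 11, 12, 15], [5, 6], [8, 17]]


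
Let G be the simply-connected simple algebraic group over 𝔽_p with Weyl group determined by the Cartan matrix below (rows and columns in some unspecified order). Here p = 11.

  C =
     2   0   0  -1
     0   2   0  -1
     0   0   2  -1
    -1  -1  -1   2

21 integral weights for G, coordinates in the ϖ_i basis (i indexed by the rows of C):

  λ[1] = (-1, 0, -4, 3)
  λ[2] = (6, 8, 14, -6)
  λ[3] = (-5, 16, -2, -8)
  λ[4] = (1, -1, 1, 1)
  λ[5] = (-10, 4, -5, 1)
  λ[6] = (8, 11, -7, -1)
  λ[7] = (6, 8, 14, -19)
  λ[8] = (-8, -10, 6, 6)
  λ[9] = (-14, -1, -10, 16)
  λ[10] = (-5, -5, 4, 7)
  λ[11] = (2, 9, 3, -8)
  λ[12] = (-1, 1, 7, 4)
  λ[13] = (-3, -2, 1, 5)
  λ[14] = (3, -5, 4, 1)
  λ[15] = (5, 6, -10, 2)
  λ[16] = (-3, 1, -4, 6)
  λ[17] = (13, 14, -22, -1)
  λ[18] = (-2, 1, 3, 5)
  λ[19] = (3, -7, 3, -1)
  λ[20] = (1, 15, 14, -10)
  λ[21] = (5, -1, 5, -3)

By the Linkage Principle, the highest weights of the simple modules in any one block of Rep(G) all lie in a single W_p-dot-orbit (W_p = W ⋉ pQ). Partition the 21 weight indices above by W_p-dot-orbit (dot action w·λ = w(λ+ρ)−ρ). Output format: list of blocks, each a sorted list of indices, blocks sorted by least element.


D_4 Cartan matrix, 4 simple roots permuted; ρ=(1,1,1,1).

Ā_11 reps of the 21 weights (D_4, coords as presented):

  λ_1+ρ ↦ (0, 1, 3, 1)
  λ_2+ρ ↦ (4, 2, 4, 0)
  λ_3+ρ ↦ (0, 1, 3, 1)
  λ_4+ρ ↦ (2, 0, 2, 2)
  λ_5+ρ ↦ (2, 2, 3, 2)
  λ_6+ρ ↦ (0, 1, 3, 1)
  λ_7+ρ ↦ (2, 0, 2, 2)
  λ_8+ρ ↦ (2, 0, 2, 2)
  λ_9+ρ ↦ (2, 1, 2, 3)
  λ_10+ρ ↦ (2, 2, 3, 2)
  λ_11+ρ ↦ (4, 3, 3, 0)
  λ_12+ρ ↦ (2, 0, 2, 2)
  λ_13+ρ ↦ (2, 1, 2, 3)
  λ_14+ρ ↦ (2, 2, 3, 2)
  λ_15+ρ ↦ (0, 1, 3, 1)
  λ_16+ρ ↦ (2, 2, 3, 2)
  λ_17+ρ ↦ (4, 3, 3, 0)
  λ_18+ρ ↦ (0, 1, 3, 1)
  λ_19+ρ ↦ (2, 0, 2, 2)
  λ_20+ρ ↦ (2, 2, 3, 2)
  λ_21+ρ ↦ (4, 2, 4, 0)

Grouping the 21 weights by Ā_11-representative: 6 linkage classes.

[[1, 3, 6, 15, 18], [2, 21], [4, 7, 8, 12, 19], [5, 10, 14, 16, 20], [9, 13], [11, 17]]


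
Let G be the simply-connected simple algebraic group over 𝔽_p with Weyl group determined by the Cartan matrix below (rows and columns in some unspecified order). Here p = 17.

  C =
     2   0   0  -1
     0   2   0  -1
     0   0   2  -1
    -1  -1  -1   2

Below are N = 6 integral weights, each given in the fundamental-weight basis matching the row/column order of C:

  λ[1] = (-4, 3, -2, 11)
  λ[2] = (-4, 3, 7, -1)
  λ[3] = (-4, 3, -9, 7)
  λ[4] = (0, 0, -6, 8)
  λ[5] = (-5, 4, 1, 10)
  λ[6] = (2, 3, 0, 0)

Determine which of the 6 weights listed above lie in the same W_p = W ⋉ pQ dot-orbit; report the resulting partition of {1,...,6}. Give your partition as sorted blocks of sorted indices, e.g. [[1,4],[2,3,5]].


Type D_4, rank 4, |W|=192; reorder rows/cols to standard.

Each λ_j+ρ reduced to Ā_17; 4-tuples below use C's row order:

    1: (3, 4, 1, 1)
    2: (0, 1, 5, 3)
    3: (0, 1, 5, 3)
    4: (1, 1, 5, 4)
    5: (3, 4, 1, 1)
    6: (3, 4, 1, 1)

Partition of {1..6} into 3 W_17-dot-orbits:

[[1, 5, 6], [2, 3], [4]]


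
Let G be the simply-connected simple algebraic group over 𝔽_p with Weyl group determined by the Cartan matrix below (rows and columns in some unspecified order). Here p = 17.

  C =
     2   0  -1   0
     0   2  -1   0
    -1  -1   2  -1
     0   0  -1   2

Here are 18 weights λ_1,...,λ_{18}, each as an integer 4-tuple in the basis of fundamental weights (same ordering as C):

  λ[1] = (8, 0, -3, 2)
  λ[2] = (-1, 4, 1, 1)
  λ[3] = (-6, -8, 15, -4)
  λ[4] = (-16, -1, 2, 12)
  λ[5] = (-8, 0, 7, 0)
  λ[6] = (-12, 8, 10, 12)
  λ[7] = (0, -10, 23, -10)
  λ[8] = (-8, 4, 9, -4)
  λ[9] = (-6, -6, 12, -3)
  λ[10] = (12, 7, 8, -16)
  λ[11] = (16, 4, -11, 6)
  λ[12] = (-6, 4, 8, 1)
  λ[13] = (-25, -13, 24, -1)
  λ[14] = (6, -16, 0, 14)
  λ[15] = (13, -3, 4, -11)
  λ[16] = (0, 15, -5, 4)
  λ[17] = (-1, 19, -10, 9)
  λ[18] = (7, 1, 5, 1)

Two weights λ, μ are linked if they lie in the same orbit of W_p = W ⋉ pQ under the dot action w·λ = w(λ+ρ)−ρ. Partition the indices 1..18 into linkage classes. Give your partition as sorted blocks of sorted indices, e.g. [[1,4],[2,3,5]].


Root system D_4: the 4×4 matrix C matches after relabeling.

λ_j+ρ reflected into Ā_17 (⟨·,θ^∨⟩≤17); 4-tuples as given:

    [1] (7, 1, 1, 1)
    [2] (0, 5, 2, 2)
    [3] (5, 7, 1, 3)
    [4] (3, 12, 0, 1)
    [5] (7, 1, 1, 1)
    [6] (5, 7, 1, 3)
    [7] (7, 1, 1, 1)
    [8] (7, 5, 0, 3)
    [9] (5, 5, 1, 2)
    [10] (0, 5, 2, 2)
    [11] (7, 5, 0, 3)
    [12] (5, 5, 1, 2)
    [13] (5, 7, 1, 3)
    [14] (7, 1, 1, 1)
    [15] (7, 5, 0, 3)
    [16] (3, 12, 0, 1)
    [17] (5, 7, 1, 3)
    [18] (7, 1, 1, 1)

Partition of {1..18} into 6 W_17-dot-orbits:

[[1, 5, 7, 14, 18], [2, 10], [3, 6, 13, 17], [4, 16], [8, 11, 15], [9, 12]]


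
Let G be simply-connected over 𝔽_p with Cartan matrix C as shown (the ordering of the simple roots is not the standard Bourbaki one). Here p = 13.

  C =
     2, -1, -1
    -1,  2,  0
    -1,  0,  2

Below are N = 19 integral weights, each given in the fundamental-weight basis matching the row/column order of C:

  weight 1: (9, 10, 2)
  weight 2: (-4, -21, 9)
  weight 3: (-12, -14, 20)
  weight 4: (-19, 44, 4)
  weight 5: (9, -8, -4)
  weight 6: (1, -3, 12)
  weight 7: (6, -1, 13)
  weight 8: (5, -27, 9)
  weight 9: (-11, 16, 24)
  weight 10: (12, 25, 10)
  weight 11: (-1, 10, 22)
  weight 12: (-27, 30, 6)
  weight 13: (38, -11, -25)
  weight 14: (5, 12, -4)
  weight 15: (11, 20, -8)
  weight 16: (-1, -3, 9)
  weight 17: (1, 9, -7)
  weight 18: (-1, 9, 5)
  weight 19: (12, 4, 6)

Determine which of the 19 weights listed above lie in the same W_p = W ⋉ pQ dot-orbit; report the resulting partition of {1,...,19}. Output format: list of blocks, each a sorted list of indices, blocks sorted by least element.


Dynkin diagram of C (from the 4 off-diagonal −1 entries): A_3.

W_13-reps of the 19 weights in Ā_13 (same 3-coord order as C):

  λ_1+ρ ↦ (2, 0, 8)
  λ_2+ρ ↦ (0, 7, 3)
  λ_3+ρ ↦ (2, 0, 8)
  λ_4+ρ ↦ (1, 7, 5)
  λ_5+ρ ↦ (0, 7, 3)
  λ_6+ρ ↦ (0, 0, 11)
  λ_7+ρ ↦ (1, 7, 5)
  λ_8+ρ ↦ (0, 7, 3)
  λ_9+ρ ↦ (4, 6, 2)
  λ_10+ρ ↦ (0, 0, 11)
  λ_11+ρ ↦ (2, 0, 8)
  λ_12+ρ ↦ (1, 7, 5)
  λ_13+ρ ↦ (2, 0, 8)
  λ_14+ρ ↦ (0, 7, 3)
  λ_15+ρ ↦ (1, 7, 5)
  λ_16+ρ ↦ (2, 0, 8)
  λ_17+ρ ↦ (4, 6, 2)
  λ_18+ρ ↦ (0, 7, 3)
  λ_19+ρ ↦ (1, 7, 5)

Linkage partition of the 19 weights (5 classes, p=13):

[[1, 3, 11, 13, 16], [2, 5, 8, 14, 18], [4, 7, 12, 15, 19], [6, 10], [9, 17]]


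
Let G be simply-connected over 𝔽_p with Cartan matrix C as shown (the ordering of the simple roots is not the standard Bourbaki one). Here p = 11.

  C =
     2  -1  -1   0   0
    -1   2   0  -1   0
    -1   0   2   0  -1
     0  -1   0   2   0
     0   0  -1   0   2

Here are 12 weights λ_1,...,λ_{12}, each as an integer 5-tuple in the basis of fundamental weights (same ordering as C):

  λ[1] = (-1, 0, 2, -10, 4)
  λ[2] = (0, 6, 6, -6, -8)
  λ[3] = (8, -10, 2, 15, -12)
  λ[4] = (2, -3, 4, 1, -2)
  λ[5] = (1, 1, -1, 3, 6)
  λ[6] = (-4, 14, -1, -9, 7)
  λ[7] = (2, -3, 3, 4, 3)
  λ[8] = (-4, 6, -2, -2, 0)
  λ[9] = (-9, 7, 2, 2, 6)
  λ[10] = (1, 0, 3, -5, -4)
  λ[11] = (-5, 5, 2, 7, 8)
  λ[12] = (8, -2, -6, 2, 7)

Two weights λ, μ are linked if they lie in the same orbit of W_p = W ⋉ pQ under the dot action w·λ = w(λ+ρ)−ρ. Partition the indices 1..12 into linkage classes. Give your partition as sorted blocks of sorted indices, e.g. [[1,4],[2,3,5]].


Cartan matrix: type A_5 (|W|=720); un-permuting the 5 rows.

Each λ_j+ρ reduced to Ā_11; 5-tuples below use C's row order:

  λ_1+ρ ↦ (3, 0, 5, 1, 0)
  λ_2+ρ ↦ (1, 2, 0, 1, 3)
  λ_3+ρ ↦ (3, 0, 5, 1, 0)
  λ_4+ρ ↦ (1, 2, 4, 0, 1)
  λ_5+ρ ↦ (2, 2, 0, 0, 3)
  λ_6+ρ ↦ (1, 2, 0, 1, 3)
  λ_7+ρ ↦ (1, 2, 4, 0, 1)
  λ_8+ρ ↦ (1, 2, 0, 1, 3)
  λ_9+ρ ↦ (3, 0, 5, 1, 0)
  λ_10+ρ ↦ (1, 2, 0, 1, 3)
  λ_11+ρ ↦ (0, 1, 2, 2, 1)
  λ_12+ρ ↦ (3, 0, 5, 1, 0)

These 12 weights hit 5 W_11-dot-orbits; sizes (4, 4, 2, 1, 1):

[[1, 3, 9, 12], [2, 6, 8, 10], [4, 7], [5], [11]]


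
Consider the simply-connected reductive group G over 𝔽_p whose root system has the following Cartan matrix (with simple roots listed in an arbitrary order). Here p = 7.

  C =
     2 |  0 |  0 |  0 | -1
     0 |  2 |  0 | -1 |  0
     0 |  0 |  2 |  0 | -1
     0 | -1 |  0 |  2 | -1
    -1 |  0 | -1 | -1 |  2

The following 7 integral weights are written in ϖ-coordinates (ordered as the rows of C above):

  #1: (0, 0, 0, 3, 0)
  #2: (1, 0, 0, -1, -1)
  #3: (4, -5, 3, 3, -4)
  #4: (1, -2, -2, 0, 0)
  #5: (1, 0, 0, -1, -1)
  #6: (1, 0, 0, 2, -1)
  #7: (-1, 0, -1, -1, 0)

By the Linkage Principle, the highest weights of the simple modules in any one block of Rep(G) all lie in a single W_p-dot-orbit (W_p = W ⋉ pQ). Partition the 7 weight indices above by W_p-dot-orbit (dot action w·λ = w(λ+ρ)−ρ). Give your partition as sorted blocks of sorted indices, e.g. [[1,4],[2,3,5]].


C ↔ D_5 under row/col permutation; |W(D_5)| = 1920.

Folding the 7 weights λ_j+ρ into Ā_7 (reps in the given 5-coord order):

  λ_1+ρ ↦ (0, 1, 0, 0, 1) · λ_2+ρ ↦ (2, 1, 1, 0, 0) · λ_3+ρ ↦ (2, 1, 1, 0, 0) · λ_4+ρ ↦ (2, 1, 1, 0, 0) · λ_5+ρ ↦ (2, 1, 1, 0, 0) · λ_6+ρ ↦ (2, 1, 1, 0, 0) · λ_7+ρ ↦ (0, 1, 0, 0, 1)

2 distinct reps among the 7 weights ⇒ 2 W_7-linkage classes:

[[1, 7], [2, 3, 4, 5, 6]]


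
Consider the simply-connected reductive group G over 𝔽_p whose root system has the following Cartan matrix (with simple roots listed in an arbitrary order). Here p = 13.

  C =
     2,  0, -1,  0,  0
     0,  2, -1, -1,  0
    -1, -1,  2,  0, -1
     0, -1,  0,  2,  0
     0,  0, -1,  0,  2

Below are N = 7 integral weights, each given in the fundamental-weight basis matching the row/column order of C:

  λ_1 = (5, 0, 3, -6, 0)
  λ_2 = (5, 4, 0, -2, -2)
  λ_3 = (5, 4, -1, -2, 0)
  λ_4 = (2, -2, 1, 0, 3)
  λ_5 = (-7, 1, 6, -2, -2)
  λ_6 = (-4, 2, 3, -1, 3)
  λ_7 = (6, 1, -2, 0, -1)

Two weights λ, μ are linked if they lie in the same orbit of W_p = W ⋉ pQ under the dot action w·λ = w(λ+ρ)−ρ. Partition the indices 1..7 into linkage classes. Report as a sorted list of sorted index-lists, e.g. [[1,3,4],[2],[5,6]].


C ↔ D_5 under row/col permutation; |W(D_5)| = 1920.

λ_j+ρ reflected into Ā_13 (⟨·,θ^∨⟩≤13); 5-tuples as given:

  1: (6, 1, 0, 1, 1) · 2: (6, 1, 0, 1, 1) · 3: (6, 1, 0, 1, 1) · 4: (3, 1, 1, 0, 4) · 5: (6, 1, 0, 1, 1) · 6: (3, 1, 1, 0, 4) · 7: (6, 1, 0, 1, 1)

These 7 weights hit 2 W_13-dot-orbits; sizes (5, 2):

[[1, 2, 3, 5, 7], [4, 6]]


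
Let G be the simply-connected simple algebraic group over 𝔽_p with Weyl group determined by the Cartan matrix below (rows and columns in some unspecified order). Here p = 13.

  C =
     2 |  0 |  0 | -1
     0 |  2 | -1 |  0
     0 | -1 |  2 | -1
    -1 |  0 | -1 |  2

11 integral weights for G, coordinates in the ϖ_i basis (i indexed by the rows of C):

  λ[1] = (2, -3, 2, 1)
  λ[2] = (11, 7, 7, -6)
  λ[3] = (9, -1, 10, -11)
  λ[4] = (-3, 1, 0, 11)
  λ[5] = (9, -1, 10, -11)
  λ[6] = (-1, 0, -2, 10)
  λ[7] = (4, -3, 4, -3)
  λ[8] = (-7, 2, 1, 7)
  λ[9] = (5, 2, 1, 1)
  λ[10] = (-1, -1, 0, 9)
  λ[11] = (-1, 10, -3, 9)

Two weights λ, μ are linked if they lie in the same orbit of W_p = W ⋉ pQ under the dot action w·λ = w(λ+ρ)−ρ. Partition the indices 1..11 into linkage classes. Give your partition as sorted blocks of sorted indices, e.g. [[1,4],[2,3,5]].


Root system A_4: the 4×4 matrix C matches after relabeling.

Folding the 11 weights λ_j+ρ into Ā_13 (reps in the given 4-coord order):

    λ_1 → (3, 2, 1, 2)
    λ_2 → (3, 2, 1, 2)
    λ_3 → (0, 0, 1, 10)
    λ_4 → (0, 0, 1, 10)
    λ_5 → (0, 0, 1, 10)
    λ_6 → (0, 0, 1, 10)
    λ_7 → (3, 2, 1, 2)
    λ_8 → (6, 3, 2, 2)
    λ_9 → (6, 3, 2, 2)
    λ_10 → (0, 0, 1, 10)
    λ_11 → (6, 3, 2, 2)

These 11 weights hit 3 W_13-dot-orbits; sizes (3, 5, 3):

[[1, 2, 7], [3, 4, 5, 6, 10], [8, 9, 11]]


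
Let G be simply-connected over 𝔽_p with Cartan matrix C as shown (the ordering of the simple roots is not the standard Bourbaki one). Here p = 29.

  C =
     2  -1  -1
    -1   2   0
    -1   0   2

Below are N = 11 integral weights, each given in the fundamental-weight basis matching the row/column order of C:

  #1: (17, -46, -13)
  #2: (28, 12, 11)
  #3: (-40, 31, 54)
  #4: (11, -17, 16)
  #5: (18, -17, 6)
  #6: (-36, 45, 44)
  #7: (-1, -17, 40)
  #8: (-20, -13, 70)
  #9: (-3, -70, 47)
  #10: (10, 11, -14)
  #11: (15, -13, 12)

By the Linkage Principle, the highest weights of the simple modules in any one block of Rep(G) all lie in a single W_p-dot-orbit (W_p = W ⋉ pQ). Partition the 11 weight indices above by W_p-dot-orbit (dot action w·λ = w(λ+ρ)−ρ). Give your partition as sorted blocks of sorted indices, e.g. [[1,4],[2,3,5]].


Type A_3, rank 3, |W|=24; reorder rows/cols to standard.

λ_j+ρ reflected into Ā_29 (⟨·,θ^∨⟩≤29); 3-tuples as given:

    λ_1+ρ ↦ (2, 10, 11)
    λ_2+ρ ↦ (4, 12, 13)
    λ_3+ρ ↦ (3, 16, 7)
    λ_4+ρ ↦ (4, 12, 13)
    λ_5+ρ ↦ (3, 16, 7)
    λ_6+ρ ↦ (2, 10, 11)
    λ_7+ρ ↦ (4, 12, 13)
    λ_8+ρ ↦ (2, 10, 11)
    λ_9+ρ ↦ (2, 10, 11)
    λ_10+ρ ↦ (2, 10, 11)
    λ_11+ρ ↦ (4, 12, 13)

Linkage partition of the 11 weights (3 classes, p=29):

[[1, 6, 8, 9, 10], [2, 4, 7, 11], [3, 5]]


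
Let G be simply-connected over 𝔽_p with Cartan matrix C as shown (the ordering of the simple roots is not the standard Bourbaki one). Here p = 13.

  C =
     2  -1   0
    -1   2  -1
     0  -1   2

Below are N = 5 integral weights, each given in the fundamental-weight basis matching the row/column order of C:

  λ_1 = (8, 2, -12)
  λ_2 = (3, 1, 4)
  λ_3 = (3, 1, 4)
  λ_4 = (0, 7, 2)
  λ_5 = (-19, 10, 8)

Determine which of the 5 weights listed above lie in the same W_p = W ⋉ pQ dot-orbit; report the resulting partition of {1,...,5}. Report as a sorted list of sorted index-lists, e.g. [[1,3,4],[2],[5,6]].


Cartan matrix: type A_3 (|W|=24); un-permuting the 3 rows.

Folding the 5 weights λ_j+ρ into Ā_13 (reps in the given 3-coord order):

  [1] (1, 8, 3);  [2] (4, 2, 5);  [3] (4, 2, 5);  [4] (1, 8, 3);  [5] (4, 2, 5)

These 5 weights hit 2 W_13-dot-orbits; sizes (2, 3):

[[1, 4], [2, 3, 5]]


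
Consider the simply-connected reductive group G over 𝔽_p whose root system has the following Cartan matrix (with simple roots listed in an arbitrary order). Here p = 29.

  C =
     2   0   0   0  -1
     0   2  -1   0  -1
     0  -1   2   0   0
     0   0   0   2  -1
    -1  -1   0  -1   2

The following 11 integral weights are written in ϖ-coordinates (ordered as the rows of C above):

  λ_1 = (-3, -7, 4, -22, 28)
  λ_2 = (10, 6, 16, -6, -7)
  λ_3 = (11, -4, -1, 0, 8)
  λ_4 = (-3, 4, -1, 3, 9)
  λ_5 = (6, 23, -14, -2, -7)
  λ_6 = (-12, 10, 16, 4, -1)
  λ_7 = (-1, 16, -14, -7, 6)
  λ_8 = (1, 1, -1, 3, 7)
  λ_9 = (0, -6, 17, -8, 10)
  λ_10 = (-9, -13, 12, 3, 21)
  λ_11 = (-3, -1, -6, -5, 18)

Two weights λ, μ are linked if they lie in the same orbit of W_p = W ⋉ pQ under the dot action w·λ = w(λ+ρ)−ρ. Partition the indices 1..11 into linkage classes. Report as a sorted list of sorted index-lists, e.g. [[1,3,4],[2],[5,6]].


Root system D_5: the 5×5 matrix C matches after relabeling.

W_29-reps of the 11 weights in Ā_29 (same 5-coord order as C):

  λ_1+ρ ↦ (2, 0, 1, 21, 0)
  λ_2+ρ ↦ (0, 4, 13, 6, 1)
  λ_3+ρ ↦ (12, 0, 3, 1, 6)
  λ_4+ρ ↦ (2, 2, 0, 4, 8)
  λ_5+ρ ↦ (0, 4, 13, 6, 1)
  λ_6+ρ ↦ (0, 4, 13, 6, 1)
  λ_7+ρ ↦ (0, 4, 13, 6, 1)
  λ_8+ρ ↦ (2, 2, 0, 4, 8)
  λ_9+ρ ↦ (0, 4, 13, 6, 1)
  λ_10+ρ ↦ (8, 0, 1, 4, 2)
  λ_11+ρ ↦ (2, 2, 0, 4, 8)

Linkage partition of the 11 weights (5 classes, p=29):

[[1], [2, 5, 6, 7, 9], [3], [4, 8, 11], [10]]


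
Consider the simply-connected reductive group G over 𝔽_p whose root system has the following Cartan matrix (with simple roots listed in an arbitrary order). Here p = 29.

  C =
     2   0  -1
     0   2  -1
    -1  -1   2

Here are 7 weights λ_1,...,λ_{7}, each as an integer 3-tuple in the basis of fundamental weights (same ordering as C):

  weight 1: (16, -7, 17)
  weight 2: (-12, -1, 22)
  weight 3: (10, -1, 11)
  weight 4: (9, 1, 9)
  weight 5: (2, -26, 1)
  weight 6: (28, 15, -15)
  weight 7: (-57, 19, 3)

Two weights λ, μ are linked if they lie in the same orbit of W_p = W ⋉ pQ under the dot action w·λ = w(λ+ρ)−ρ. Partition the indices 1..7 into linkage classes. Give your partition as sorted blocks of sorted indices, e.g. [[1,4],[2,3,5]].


Type A_3, rank 3, |W|=24; reorder rows/cols to standard.

Each λ_j+ρ reduced to Ā_29; 3-tuples below use C's row order:

  [1] (11, 0, 12) · [2] (11, 0, 12) · [3] (11, 0, 12) · [4] (10, 2, 10) · [5] (20, 2, 3) · [6] (13, 0, 14) · [7] (20, 2, 3)

Linkage partition of the 7 weights (4 classes, p=29):

[[1, 2, 3], [4], [5, 7], [6]]


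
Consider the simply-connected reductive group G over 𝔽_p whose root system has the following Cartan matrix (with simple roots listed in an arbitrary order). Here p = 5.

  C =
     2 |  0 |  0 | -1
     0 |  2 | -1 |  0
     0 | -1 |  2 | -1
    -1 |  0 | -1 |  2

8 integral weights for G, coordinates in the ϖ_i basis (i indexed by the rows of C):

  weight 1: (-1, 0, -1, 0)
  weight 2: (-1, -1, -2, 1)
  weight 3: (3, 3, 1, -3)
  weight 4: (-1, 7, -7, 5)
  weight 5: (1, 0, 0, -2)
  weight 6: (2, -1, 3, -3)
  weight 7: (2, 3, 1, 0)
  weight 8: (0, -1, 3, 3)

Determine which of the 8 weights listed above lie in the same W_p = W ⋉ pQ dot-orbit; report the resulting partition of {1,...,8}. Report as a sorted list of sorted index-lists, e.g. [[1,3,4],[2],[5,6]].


C ↔ A_4 under row/col permutation; |W(A_4)| = 120.

Each λ_j+ρ reduced to Ā_5; 4-tuples below use C's row order:

  1: (0, 1, 0, 1)
  2: (0, 1, 0, 1)
  3: (1, 1, 0, 1)
  4: (1, 0, 2, 2)
  5: (1, 1, 0, 1)
  6: (1, 0, 2, 2)
  7: (1, 1, 0, 1)
  8: (0, 1, 0, 1)

Grouping the 8 weights by Ā_5-representative: 3 linkage classes.

[[1, 2, 8], [3, 5, 7], [4, 6]]


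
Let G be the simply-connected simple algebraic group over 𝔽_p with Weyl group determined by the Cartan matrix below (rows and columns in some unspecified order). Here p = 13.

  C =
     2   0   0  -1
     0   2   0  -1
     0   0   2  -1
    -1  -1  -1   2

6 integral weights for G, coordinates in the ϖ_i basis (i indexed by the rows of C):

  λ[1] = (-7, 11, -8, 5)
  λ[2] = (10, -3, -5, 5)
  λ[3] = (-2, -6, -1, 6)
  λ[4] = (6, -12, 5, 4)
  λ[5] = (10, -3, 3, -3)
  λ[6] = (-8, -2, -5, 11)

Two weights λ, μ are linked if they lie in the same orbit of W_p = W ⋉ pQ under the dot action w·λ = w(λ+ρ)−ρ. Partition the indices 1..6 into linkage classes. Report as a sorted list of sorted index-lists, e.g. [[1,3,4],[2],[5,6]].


Type D_4, rank 4, |W|=192; reorder rows/cols to standard.

Folding the 6 weights λ_j+ρ into Ā_13 (reps in the given 4-coord order):

  1: (1, 5, 0, 1);  2: (7, 2, 0, 2);  3: (1, 5, 0, 1);  4: (1, 5, 0, 1);  5: (7, 2, 0, 2);  6: (7, 1, 4, 0)

The 6 indices split into 3 linkage classes (same alcove rep ⇔ same W_13-dot-orbit):

[[1, 3, 4], [2, 5], [6]]


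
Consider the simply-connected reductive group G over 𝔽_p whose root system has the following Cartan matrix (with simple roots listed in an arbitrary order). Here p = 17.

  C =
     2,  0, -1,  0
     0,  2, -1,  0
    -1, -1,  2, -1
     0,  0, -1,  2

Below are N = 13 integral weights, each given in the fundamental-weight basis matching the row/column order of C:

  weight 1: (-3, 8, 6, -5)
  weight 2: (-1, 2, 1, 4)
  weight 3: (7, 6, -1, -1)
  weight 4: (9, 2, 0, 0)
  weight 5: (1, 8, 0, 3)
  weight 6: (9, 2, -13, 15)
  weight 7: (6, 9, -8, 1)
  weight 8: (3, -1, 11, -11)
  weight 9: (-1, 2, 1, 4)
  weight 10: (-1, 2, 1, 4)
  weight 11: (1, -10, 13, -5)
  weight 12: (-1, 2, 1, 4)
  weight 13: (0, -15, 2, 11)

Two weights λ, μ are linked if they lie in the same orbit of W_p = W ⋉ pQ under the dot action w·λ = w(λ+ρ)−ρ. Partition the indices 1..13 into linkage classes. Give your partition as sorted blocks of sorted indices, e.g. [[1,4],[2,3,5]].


Cartan matrix: type D_4 (|W|=192); un-permuting the 4 rows.

Folding the 13 weights λ_j+ρ into Ā_17 (reps in the given 4-coord order):

  1: (2, 9, 1, 4)
  2: (0, 3, 2, 5)
  3: (8, 7, 0, 0)
  4: (10, 3, 1, 1)
  5: (2, 9, 1, 4)
  6: (2, 9, 1, 4)
  7: (0, 3, 2, 5)
  8: (4, 0, 1, 10)
  9: (0, 3, 2, 5)
  10: (0, 3, 2, 5)
  11: (2, 9, 1, 4)
  12: (0, 3, 2, 5)
  13: (10, 3, 1, 1)

These 13 weights hit 5 W_17-dot-orbits; sizes (4, 5, 1, 2, 1):

[[1, 5, 6, 11], [2, 7, 9, 10, 12], [3], [4, 13], [8]]


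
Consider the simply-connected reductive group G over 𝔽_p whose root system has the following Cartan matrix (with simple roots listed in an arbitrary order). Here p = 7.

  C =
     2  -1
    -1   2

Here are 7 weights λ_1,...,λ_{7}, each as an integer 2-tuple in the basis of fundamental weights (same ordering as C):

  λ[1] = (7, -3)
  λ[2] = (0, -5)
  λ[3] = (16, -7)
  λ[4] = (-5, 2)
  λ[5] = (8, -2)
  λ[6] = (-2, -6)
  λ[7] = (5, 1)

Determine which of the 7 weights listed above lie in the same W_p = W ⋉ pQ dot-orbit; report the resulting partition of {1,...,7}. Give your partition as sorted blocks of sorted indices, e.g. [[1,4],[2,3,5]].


Type A_2, rank 2, |W|=6; reorder rows/cols to standard.

λ_j+ρ reflected into Ā_7 (⟨·,θ^∨⟩≤7); 2-tuples as given:

    λ_1 → (5, 1)
    λ_2 → (3, 1)
    λ_3 → (3, 1)
    λ_4 → (3, 1)
    λ_5 → (5, 1)
    λ_6 → (5, 1)
    λ_7 → (5, 1)

Linkage partition of the 7 weights (2 classes, p=7):

[[1, 5, 6, 7], [2, 3, 4]]


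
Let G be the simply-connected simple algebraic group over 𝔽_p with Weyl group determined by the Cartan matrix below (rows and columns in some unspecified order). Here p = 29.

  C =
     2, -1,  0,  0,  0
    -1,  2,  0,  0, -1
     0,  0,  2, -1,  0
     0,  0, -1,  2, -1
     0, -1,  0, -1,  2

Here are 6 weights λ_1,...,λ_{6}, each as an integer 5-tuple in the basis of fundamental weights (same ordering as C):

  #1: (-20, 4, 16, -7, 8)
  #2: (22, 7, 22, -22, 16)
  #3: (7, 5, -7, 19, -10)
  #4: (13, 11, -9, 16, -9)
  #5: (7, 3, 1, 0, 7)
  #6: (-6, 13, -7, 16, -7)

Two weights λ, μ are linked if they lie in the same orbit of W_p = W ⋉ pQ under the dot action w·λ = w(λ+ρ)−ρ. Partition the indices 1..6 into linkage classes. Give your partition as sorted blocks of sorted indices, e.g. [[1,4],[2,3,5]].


Root system A_5: the 5×5 matrix C matches after relabeling.

Folding the 6 weights λ_j+ρ into Ā_29 (reps in the given 5-coord order):

    λ_1+ρ ↦ (5, 3, 6, 5, 6)
    λ_2+ρ ↦ (2, 4, 17, 2, 2)
    λ_3+ρ ↦ (5, 3, 6, 5, 6)
    λ_4+ρ ↦ (8, 4, 2, 1, 8)
    λ_5+ρ ↦ (8, 4, 2, 1, 8)
    λ_6+ρ ↦ (5, 3, 6, 5, 6)

The 6 indices split into 3 linkage classes (same alcove rep ⇔ same W_29-dot-orbit):

[[1, 3, 6], [2], [4, 5]]


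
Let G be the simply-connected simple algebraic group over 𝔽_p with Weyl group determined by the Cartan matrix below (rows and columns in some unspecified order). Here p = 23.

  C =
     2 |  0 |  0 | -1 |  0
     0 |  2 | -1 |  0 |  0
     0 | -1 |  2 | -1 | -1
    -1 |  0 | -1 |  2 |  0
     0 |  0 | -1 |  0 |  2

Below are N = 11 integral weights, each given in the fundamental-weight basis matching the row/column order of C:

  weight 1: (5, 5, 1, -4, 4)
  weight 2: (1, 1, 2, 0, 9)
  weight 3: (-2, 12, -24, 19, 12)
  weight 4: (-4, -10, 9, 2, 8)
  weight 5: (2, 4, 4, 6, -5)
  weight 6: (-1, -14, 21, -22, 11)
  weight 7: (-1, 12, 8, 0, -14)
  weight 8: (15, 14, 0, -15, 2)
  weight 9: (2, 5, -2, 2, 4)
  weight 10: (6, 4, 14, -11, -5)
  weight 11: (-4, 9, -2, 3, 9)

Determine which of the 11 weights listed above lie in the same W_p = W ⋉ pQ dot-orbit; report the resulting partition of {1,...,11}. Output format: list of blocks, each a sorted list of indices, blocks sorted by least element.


Root system D_5: the 5×5 matrix C matches after relabeling.

Folding the 11 weights λ_j+ρ into Ā_23 (reps in the given 5-coord order):

  [1] (3, 5, 1, 2, 4)
  [2] (2, 2, 3, 1, 10)
  [3] (3, 9, 1, 0, 9)
  [4] (3, 9, 1, 0, 9)
  [5] (3, 5, 1, 2, 4)
  [6] (9, 1, 0, 1, 0)
  [7] (3, 9, 1, 0, 9)
  [8] (2, 2, 3, 1, 10)
  [9] (3, 5, 1, 2, 4)
  [10] (3, 5, 1, 2, 4)
  [11] (3, 9, 1, 0, 9)

These 11 weights hit 4 W_23-dot-orbits; sizes (4, 2, 4, 1):

[[1, 5, 9, 10], [2, 8], [3, 4, 7, 11], [6]]


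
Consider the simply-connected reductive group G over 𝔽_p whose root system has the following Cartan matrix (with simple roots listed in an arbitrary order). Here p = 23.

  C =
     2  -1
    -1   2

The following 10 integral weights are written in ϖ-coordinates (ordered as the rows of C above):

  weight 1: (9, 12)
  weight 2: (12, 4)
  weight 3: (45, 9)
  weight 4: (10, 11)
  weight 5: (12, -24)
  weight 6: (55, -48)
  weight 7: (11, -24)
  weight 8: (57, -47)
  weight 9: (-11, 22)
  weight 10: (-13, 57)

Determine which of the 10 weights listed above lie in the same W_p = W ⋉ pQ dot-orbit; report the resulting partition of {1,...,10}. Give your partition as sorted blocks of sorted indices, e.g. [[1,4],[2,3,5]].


Type A_2, rank 2, |W|=6; reorder rows/cols to standard.

Alcove-folded reps (p=23, 10 weights, presented ϖ-order):

  λ_1+ρ ↦ (10, 13) · λ_2+ρ ↦ (13, 5) · λ_3+ρ ↦ (10, 13) · λ_4+ρ ↦ (11, 12) · λ_5+ρ ↦ (10, 13) · λ_6+ρ ↦ (13, 9) · λ_7+ρ ↦ (11, 12) · λ_8+ρ ↦ (11, 12) · λ_9+ρ ↦ (10, 13) · λ_10+ρ ↦ (11, 12)

These 10 weights hit 4 W_23-dot-orbits; sizes (4, 1, 4, 1):

[[1, 3, 5, 9], [2], [4, 7, 8, 10], [6]]


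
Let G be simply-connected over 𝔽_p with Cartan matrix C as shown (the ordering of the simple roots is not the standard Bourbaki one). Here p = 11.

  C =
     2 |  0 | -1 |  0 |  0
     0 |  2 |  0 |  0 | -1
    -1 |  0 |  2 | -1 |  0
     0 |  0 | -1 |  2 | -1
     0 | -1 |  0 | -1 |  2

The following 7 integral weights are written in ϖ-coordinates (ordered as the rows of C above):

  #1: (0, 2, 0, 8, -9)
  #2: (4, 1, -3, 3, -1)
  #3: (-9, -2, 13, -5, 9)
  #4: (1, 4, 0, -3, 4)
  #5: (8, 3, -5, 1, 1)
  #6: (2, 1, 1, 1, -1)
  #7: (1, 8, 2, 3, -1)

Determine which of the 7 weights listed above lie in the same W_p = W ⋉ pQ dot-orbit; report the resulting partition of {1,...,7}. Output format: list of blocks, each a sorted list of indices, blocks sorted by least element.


Cartan matrix: type A_5 (|W|=720); un-permuting the 5 rows.

Folding the 7 weights λ_j+ρ into Ā_11 (reps in the given 5-coord order):

  [1] (1, 5, 1, 1, 3) · [2] (3, 2, 2, 2, 0) · [3] (1, 5, 1, 1, 3) · [4] (1, 5, 1, 1, 3) · [5] (3, 2, 2, 2, 0) · [6] (3, 2, 2, 2, 0) · [7] (3, 2, 2, 2, 0)

Partition of {1..7} into 2 W_11-dot-orbits:

[[1, 3, 4], [2, 5, 6, 7]]


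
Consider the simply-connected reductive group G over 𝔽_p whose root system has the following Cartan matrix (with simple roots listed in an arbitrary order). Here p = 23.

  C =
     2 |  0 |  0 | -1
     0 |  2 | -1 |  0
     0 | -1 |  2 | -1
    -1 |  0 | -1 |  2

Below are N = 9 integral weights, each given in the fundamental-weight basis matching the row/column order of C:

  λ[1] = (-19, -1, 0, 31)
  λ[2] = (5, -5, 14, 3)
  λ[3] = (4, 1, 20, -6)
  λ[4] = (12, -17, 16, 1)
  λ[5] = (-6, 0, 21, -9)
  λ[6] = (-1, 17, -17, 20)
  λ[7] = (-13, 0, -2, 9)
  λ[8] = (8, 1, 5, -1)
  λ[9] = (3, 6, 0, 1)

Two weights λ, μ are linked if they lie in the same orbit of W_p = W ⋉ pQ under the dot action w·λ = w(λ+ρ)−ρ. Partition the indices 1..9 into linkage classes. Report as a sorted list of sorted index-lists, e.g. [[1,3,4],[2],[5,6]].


C ↔ A_4 under row/col permutation; |W(A_4)| = 120.

Folding the 9 weights λ_j+ρ into Ā_23 (reps in the given 4-coord order):

  [1] (8, 1, 9, 5) · [2] (4, 2, 11, 4) · [3] (0, 2, 16, 5) · [4] (4, 7, 1, 2) · [5] (8, 1, 9, 5) · [6] (0, 2, 16, 5) · [7] (9, 2, 0, 1) · [8] (9, 2, 6, 0) · [9] (4, 7, 1, 2)

Partition of {1..9} into 6 W_23-dot-orbits:

[[1, 5], [2], [3, 6], [4, 9], [7], [8]]


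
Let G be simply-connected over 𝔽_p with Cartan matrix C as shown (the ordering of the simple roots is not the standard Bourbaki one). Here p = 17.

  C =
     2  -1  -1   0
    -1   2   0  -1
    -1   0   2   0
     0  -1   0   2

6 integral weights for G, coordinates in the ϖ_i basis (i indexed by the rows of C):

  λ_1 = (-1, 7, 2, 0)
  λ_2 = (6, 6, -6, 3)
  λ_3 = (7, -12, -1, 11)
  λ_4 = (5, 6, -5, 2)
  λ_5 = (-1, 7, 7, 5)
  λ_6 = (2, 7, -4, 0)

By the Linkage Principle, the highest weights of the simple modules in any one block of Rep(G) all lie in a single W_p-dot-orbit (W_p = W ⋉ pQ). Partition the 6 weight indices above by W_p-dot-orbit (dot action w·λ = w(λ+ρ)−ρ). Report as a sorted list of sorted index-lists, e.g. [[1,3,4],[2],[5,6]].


Type A_4, rank 4, |W|=120; reorder rows/cols to standard.

Alcove-folded reps (p=17, 6 weights, presented ϖ-order):

  1: (0, 8, 3, 1) · 2: (2, 7, 4, 3) · 3: (0, 8, 3, 1) · 4: (2, 7, 4, 3) · 5: (0, 8, 3, 1) · 6: (0, 8, 3, 1)

Linkage partition of the 6 weights (2 classes, p=17):

[[1, 3, 5, 6], [2, 4]]


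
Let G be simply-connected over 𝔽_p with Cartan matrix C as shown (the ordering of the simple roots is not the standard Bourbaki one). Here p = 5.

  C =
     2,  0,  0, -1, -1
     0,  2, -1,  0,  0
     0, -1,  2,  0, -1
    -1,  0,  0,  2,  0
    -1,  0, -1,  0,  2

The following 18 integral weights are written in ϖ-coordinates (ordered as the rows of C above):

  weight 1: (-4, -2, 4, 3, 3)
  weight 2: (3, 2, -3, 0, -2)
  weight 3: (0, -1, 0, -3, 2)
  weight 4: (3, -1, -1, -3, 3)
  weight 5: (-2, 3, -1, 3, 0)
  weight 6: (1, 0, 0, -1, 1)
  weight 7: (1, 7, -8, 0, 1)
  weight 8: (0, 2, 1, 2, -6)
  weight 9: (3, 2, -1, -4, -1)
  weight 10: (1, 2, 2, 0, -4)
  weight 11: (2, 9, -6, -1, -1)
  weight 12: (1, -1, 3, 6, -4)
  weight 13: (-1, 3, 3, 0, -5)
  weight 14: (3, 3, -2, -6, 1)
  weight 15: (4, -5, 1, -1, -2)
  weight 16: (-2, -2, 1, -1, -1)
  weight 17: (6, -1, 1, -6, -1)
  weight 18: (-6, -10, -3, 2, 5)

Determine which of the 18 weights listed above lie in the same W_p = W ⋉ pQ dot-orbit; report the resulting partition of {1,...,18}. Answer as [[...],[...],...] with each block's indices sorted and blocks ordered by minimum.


Cartan matrix: type A_5 (|W|=720); un-permuting the 5 rows.

Each λ_j+ρ reduced to Ā_5; 5-tuples below use C's row order:

    λ_1+ρ ↦ (1, 1, 0, 0, 0)
    λ_2+ρ ↦ (1, 0, 1, 1, 2)
    λ_3+ρ ↦ (1, 0, 1, 1, 2)
    λ_4+ρ ↦ (1, 1, 2, 0, 1)
    λ_5+ρ ↦ (1, 1, 0, 0, 0)
    λ_6+ρ ↦ (1, 0, 1, 1, 2)
    λ_7+ρ ↦ (0, 2, 0, 1, 2)
    λ_8+ρ ↦ (1, 0, 1, 1, 2)
    λ_9+ρ ↦ (1, 1, 0, 1, 0)
    λ_10+ρ ↦ (0, 2, 0, 1, 2)
    λ_11+ρ ↦ (3, 0, 0, 0, 0)
    λ_12+ρ ↦ (1, 1, 2, 0, 1)
    λ_13+ρ ↦ (1, 1, 0, 0, 0)
    λ_14+ρ ↦ (1, 1, 0, 0, 0)
    λ_15+ρ ↦ (1, 0, 1, 1, 2)
    λ_16+ρ ↦ (1, 1, 0, 0, 0)
    λ_17+ρ ↦ (0, 2, 0, 1, 2)
    λ_18+ρ ↦ (1, 1, 2, 0, 1)

The 18 indices split into 6 linkage classes (same alcove rep ⇔ same W_5-dot-orbit):

[[1, 5, 13, 14, 16], [2, 3, 6, 8, 15], [4, 12, 18], [7, 10, 17], [9], [11]]


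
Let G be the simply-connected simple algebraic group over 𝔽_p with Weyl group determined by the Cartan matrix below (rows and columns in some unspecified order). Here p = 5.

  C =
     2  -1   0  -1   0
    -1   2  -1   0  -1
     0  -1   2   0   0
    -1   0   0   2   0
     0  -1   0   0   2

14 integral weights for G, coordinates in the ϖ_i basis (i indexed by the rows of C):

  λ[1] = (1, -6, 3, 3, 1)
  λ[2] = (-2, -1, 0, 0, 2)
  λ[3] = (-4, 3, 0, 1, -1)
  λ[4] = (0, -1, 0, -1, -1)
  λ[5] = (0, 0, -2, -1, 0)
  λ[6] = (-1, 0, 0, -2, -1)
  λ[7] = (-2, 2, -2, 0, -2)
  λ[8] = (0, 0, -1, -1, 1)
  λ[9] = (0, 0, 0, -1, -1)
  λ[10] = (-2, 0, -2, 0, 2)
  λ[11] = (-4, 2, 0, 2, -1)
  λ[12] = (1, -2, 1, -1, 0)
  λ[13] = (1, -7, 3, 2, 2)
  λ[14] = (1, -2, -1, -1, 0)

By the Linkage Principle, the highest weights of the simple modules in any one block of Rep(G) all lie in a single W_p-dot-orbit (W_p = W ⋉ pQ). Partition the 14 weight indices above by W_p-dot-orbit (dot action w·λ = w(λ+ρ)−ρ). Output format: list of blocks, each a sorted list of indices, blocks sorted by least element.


D_5 Cartan matrix, 5 simple roots permuted; ρ=(1,1,1,1,1).

λ_j+ρ reflected into Ā_5 (⟨·,θ^∨⟩≤5); 5-tuples as given:

  1: (1, 0, 1, 0, 1);  2: (0, 1, 0, 0, 2);  3: (1, 0, 1, 0, 0);  4: (1, 0, 1, 0, 0);  5: (1, 0, 1, 0, 1);  6: (1, 0, 1, 0, 0);  7: (1, 0, 1, 0, 1);  8: (0, 1, 0, 0, 2);  9: (1, 1, 1, 0, 0);  10: (0, 1, 0, 0, 2);  11: (1, 0, 1, 0, 0);  12: (1, 1, 1, 0, 0);  13: (1, 1, 1, 0, 0);  14: (1, 0, 1, 0, 0)

Partition of {1..14} into 4 W_5-dot-orbits:

[[1, 5, 7], [2, 8, 10], [3, 4, 6, 11, 14], [9, 12, 13]]


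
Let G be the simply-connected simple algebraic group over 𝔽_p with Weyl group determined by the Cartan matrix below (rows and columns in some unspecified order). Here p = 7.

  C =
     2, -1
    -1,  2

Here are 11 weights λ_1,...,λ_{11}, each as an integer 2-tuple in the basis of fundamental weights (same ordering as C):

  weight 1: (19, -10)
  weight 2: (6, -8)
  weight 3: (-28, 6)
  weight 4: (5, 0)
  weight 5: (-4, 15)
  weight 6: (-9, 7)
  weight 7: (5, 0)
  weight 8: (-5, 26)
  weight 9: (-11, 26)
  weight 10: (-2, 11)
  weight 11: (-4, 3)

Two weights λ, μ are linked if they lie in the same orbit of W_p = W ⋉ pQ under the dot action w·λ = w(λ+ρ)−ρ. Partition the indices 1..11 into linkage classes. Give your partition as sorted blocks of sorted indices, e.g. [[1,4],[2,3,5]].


C ↔ A_2 under row/col permutation; |W(A_2)| = 6.

λ_j+ρ reflected into Ā_7 (⟨·,θ^∨⟩≤7); 2-tuples as given:

    λ_1 → (4, 2)
    λ_2 → (0, 7)
    λ_3 → (6, 1)
    λ_4 → (6, 1)
    λ_5 → (4, 2)
    λ_6 → (6, 1)
    λ_7 → (6, 1)
    λ_8 → (4, 2)
    λ_9 → (3, 1)
    λ_10 → (4, 2)
    λ_11 → (3, 1)

Grouping the 11 weights by Ā_7-representative: 4 linkage classes.

[[1, 5, 8, 10], [2], [3, 4, 6, 7], [9, 11]]


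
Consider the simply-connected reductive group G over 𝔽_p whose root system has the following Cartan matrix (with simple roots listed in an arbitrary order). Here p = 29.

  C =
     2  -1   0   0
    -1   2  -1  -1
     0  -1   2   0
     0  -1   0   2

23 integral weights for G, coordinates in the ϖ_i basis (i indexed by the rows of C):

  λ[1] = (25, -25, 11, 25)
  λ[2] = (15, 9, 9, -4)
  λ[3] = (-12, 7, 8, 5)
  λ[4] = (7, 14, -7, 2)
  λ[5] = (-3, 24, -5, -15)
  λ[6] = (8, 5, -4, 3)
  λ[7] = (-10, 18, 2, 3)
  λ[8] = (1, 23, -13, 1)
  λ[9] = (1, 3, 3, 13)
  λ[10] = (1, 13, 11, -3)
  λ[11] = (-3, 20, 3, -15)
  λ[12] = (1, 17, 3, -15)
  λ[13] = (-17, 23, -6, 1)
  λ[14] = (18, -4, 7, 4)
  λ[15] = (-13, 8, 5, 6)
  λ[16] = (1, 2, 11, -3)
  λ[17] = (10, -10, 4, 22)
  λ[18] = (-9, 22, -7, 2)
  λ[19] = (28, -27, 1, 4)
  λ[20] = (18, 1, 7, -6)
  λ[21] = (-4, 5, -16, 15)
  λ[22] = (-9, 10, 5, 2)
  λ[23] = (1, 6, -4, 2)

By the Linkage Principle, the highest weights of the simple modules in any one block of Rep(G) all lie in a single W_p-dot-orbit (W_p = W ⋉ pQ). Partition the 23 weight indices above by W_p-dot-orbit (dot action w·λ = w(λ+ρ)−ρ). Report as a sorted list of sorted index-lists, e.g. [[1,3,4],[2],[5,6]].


C ↔ D_4 under row/col permutation; |W(D_4)| = 192.

W_29-reps of the 23 weights in Ā_29 (same 4-coord order as C):

  λ_1 → (2, 1, 12, 2);  λ_2 → (9, 3, 3, 4);  λ_3 → (8, 3, 6, 3);  λ_4 → (8, 3, 6, 3);  λ_5 → (2, 4, 4, 14);  λ_6 → (9, 3, 3, 4);  λ_7 → (9, 3, 3, 4);  λ_8 → (2, 1, 12, 2);  λ_9 → (2, 4, 4, 14);  λ_10 → (2, 1, 12, 2);  λ_11 → (2, 4, 4, 14);  λ_12 → (2, 4, 4, 14);  λ_13 → (16, 3, 5, 2);  λ_14 → (16, 3, 5, 2);  λ_15 → (9, 3, 3, 4);  λ_16 → (2, 1, 12, 2);  λ_17 → (2, 4, 4, 14);  λ_18 → (8, 3, 6, 3);  λ_19 → (16, 3, 5, 2);  λ_20 → (16, 3, 5, 2);  λ_21 → (9, 3, 3, 4);  λ_22 → (8, 3, 6, 3);  λ_23 → (2, 4, 3, 3)

6 distinct reps among the 23 weights ⇒ 6 W_29-linkage classes:

[[1, 8, 10, 16], [2, 6, 7, 15, 21], [3, 4, 18, 22], [5, 9, 11, 12, 17], [13, 14, 19, 20], [23]]


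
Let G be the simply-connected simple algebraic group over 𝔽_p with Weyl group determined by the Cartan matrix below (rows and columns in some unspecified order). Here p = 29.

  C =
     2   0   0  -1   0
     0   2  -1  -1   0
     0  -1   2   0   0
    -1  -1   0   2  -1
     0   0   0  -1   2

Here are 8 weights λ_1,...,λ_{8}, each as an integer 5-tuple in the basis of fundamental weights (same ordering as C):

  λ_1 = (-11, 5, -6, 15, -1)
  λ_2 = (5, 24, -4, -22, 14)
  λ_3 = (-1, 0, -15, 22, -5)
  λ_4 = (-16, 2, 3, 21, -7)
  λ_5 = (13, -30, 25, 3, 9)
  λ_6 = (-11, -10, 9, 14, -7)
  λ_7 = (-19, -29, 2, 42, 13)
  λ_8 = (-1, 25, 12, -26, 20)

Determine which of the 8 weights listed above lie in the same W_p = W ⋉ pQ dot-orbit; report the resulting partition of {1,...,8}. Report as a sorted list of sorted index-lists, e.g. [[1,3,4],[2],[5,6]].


D_5 Cartan matrix, 5 simple roots permuted; ρ=(1,1,1,1,1).

Each λ_j+ρ reduced to Ā_29; 5-tuples below use C's row order:

  [1] (10, 1, 5, 6, 0) · [2] (15, 1, 3, 0, 6) · [3] (0, 1, 0, 5, 4) · [4] (15, 1, 3, 0, 6) · [5] (10, 0, 3, 1, 14) · [6] (0, 1, 0, 5, 4) · [7] (10, 0, 3, 1, 14) · [8] (15, 1, 3, 0, 6)

The 8 indices split into 4 linkage classes (same alcove rep ⇔ same W_29-dot-orbit):

[[1], [2, 4, 8], [3, 6], [5, 7]]
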